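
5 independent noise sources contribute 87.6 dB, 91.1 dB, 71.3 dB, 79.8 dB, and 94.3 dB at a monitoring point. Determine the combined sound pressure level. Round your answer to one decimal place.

For uncorrelated sources the intensities add, so convert each level to linear form, sum, and take 10·log₁₀ of the total.
Σ 10^(L/10) = 10^(87.6/10) + 10^(91.1/10) + 10^(71.3/10) + 10^(79.8/10) + 10^(94.3/10) = 4.664e+09.
L_total = 10·log₁₀(4.664e+09) = 96.69 dB.

96.7 dB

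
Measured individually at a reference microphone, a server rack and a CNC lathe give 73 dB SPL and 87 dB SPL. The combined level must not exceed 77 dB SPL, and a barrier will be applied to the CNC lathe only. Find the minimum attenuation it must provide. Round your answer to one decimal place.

Fixed contribution from the other source: Σ 10^(L/10) = 10^(73/10) = 1.995e+07 (73.00 dB SPL).
To meet 77 dB SPL overall, the treated CNC lathe may contribute at most 10^(77/10) − 1.995e+07 = 3.017e+07, i.e. 74.80 dB SPL.
Required insertion loss = 87 − 74.80 = 12.20 dB.

12.2 dB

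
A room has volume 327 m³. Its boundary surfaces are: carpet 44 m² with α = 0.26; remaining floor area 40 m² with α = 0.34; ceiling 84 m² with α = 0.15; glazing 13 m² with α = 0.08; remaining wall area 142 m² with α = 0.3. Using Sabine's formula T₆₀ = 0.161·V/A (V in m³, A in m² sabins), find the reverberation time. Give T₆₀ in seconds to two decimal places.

Total absorption A = 44·0.26 + 40·0.34 + 84·0.15 + 13·0.08 + 142·0.3 = 81.28 m² sabins.
T₆₀ = 0.161 × 327 / 81.28 = 0.648 s.

0.65 s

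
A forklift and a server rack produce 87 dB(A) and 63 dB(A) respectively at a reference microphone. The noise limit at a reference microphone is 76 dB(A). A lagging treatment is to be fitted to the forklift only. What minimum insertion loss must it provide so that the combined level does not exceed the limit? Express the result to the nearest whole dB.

Everything except the forklift sums to 10^(63/10) = 1.995e+06 in linear terms, 63.00 dB(A).
To meet 76 dB(A) overall, the treated forklift may contribute at most 10^(76/10) − 1.995e+06 = 3.782e+07, i.e. 75.78 dB(A).
So the forklift must be reduced from 87 to 75.78 dB(A): IL = 11.22 dB.

11 dB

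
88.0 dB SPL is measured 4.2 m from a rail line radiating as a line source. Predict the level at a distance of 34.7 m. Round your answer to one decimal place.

78.8 dB SPL

Line-source attenuation: ΔL = 10·log₁₀(r₂/r₁) = 10·log₁₀(34.7/4.2) = 9.171 dB.
L₂ = 88.0 − 10·log₁₀(34.7/4.2) = 88.0 − 9.171 = 78.83 dB SPL.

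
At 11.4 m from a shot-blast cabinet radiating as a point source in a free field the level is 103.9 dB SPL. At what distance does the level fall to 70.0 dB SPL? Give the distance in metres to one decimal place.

The 33.9 dB drop corresponds to a distance ratio of 10^(33.9/20) for a point source.
r₂ = 11.4·10^((103.9−70.0)/20) = 11.4·10^(33.9/20) = 564.81 m.

564.8 m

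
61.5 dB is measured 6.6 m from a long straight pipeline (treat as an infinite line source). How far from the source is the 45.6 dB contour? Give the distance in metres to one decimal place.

256.8 m

Line-source spreading drops the level by 10·log₁₀(r₂/r₁); inverting, r₂/r₁ = 10^(ΔL/10).
r₂ = 6.6·10^((61.5−45.6)/10) = 6.6·10^(15.9/10) = 256.77 m.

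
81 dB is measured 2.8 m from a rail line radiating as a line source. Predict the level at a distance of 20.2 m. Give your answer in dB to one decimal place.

Cylindrical spreading from a line source gives a 10·log₁₀(r₂/r₁) drop.
L₂ = 81 − 10·log₁₀(20.2/2.8) = 81 − 8.582 = 72.42 dB.

72.4 dB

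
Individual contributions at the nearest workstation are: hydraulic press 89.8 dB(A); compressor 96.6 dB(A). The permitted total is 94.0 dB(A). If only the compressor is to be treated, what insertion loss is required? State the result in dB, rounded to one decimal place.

4.7 dB

The untreated sources together contribute 10^(89.8/10) = 9.550e+08, i.e. 89.80 dB(A).
To meet 94.0 dB(A) overall, the treated compressor may contribute at most 10^(94.0/10) − 9.550e+08 = 1.557e+09, i.e. 91.92 dB(A).
Required insertion loss = 96.6 − 91.92 = 4.68 dB.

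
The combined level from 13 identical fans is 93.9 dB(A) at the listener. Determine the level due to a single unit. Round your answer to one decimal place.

For N identical incoherent sources L_total = L₁ + 10·log₁₀ N, so L₁ = 93.9 − 10·log₁₀(13) = 93.9 − 11.139.

82.8 dB(A)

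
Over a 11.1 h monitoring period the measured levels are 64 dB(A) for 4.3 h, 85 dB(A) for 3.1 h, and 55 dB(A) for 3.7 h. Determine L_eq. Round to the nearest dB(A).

80 dB(A)

Weight each interval's intensity by its duration and average over T = 11.1 h:
Σ tᵢ·10^(Lᵢ/10) = 4.3·10^(64/10) + 3.1·10^(85/10) + 3.7·10^(55/10) = 9.923e+08.
L_eq = 10·log₁₀(9.923e+08/11.1) = 79.51 dB(A).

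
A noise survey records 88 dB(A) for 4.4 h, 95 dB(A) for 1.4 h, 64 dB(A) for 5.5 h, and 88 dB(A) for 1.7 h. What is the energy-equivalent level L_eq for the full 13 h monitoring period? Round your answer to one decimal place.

Weight each interval's intensity by its duration and average over T = 13 h:
Σ tᵢ·10^(Lᵢ/10) = 4.4·10^(88/10) + 1.4·10^(95/10) + 5.5·10^(64/10) + 1.7·10^(88/10) = 8.290e+09.
L_eq = 10·log₁₀(8.290e+09/13) = 88.05 dB(A).

88.0 dB(A)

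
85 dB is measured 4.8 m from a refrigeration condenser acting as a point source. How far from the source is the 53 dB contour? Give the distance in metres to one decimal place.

The 32.0 dB drop corresponds to a distance ratio of 10^(32.0/20) for a point source.
r₂ = 4.8·10^((85−53)/20) = 4.8·10^(32.0/20) = 191.09 m.

191.1 m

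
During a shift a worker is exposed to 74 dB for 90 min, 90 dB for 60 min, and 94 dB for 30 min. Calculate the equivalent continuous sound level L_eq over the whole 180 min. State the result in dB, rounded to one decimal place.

88.8 dB

L_eq = 10·log₁₀[(1/T)·Σ tᵢ·10^(Lᵢ/10)] with T = 180 min.
Σ tᵢ·10^(Lᵢ/10) = 90·10^(74/10) + 60·10^(90/10) + 30·10^(94/10) = 1.376e+11.
L_eq = 10·log₁₀(1.376e+11/180) = 88.83 dB.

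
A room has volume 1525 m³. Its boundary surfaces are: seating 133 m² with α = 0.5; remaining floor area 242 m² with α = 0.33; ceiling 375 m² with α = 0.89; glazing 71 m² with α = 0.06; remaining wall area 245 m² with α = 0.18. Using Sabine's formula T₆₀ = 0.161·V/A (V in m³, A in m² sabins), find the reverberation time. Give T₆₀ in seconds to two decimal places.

0.46 s

Total absorption A = 133·0.5 + 242·0.33 + 375·0.89 + 71·0.06 + 245·0.18 = 528.47 m² sabins.
T₆₀ = 0.161·V/A = 0.161·1525/528.47 = 0.465 s.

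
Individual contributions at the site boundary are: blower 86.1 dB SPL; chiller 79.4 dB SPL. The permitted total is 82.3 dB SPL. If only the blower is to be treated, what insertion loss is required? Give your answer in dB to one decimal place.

6.9 dB

Everything except the blower sums to 10^(79.4/10) = 8.710e+07 in linear terms, 79.40 dB SPL.
The limit corresponds to 10^(82.3/10) = 1.698e+08; subtracting the fixed part leaves 8.273e+07 for the blower, i.e. 79.18 dB SPL.
So the blower must be reduced from 86.1 to 79.18 dB SPL: IL = 6.92 dB.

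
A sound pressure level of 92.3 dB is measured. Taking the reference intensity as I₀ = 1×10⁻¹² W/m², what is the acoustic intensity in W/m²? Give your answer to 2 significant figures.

L = 10·log₁₀(I/I₀) ⇒ I = I₀·10^(L/10) = 10⁻¹² × 10^9.23.

0.0017 W/m²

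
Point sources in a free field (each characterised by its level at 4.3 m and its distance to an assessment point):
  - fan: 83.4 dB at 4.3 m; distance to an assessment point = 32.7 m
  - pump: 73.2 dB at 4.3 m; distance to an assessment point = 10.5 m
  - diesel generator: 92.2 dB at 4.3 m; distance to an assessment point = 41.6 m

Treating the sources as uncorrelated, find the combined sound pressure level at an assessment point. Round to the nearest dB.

First find each source's level at the receiver (point-source: −20·log₁₀(r/r_ref)), then combine on an intensity basis.
fan: 83.4 − 20·log₁₀(32.7/4.3) = 83.4 − 17.62 = 65.78 dB.
pump: 73.2 − 20·log₁₀(10.5/4.3) = 73.2 − 7.75 = 65.45 dB.
diesel generator: 92.2 − 20·log₁₀(41.6/4.3) = 92.2 − 19.71 = 72.49 dB.
Σ 10^(L/10) = 2.502e+07 → L_total = 10·log₁₀(2.502e+07) = 73.98 dB.

74 dB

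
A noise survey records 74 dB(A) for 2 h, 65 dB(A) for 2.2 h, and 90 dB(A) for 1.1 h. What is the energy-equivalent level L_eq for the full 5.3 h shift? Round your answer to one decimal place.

The energy average is taken in the linear domain: L_eq = 10·log₁₀[(Σ tᵢ·10^(Lᵢ/10))/T], T = 5.3 h.
Σ tᵢ·10^(Lᵢ/10) = 2·10^(74/10) + 2.2·10^(65/10) + 1.1·10^(90/10) = 1.157e+09.
L_eq = 10·log₁₀(1.157e+09/5.3) = 83.39 dB(A).

83.4 dB(A)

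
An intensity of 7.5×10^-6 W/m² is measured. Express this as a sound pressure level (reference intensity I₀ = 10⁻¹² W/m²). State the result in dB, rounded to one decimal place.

68.8 dB

Dividing by I₀ shifts the exponent by 12: I/I₀ = 7.5×10^6.
L = 10·(0.8751 + 6) = 68.75 dB.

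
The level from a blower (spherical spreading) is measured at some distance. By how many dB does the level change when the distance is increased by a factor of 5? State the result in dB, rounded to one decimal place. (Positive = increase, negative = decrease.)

With spherical spreading the level changes by −20·log₁₀(r₂/r₁).
ΔL = −20·log₁₀(5) = -13.98 dB.

-14.0 dB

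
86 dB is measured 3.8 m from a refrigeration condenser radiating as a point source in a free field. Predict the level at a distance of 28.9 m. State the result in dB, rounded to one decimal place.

Spherical spreading from a point source gives a 20·log₁₀(r₂/r₁) drop.
L₂ = 86 − 20·log₁₀(28.9/3.8) = 86 − 17.622 = 68.38 dB.

68.4 dB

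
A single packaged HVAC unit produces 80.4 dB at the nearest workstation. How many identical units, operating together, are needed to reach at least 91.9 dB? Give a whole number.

N identical sources give L₁ + 10·log₁₀ N, so require 10·log₁₀ N ≥ 91.9 − 80.4 = 11.5 dB.
N ≥ 10^(11.5/10) = 14.125, so N = 15.

15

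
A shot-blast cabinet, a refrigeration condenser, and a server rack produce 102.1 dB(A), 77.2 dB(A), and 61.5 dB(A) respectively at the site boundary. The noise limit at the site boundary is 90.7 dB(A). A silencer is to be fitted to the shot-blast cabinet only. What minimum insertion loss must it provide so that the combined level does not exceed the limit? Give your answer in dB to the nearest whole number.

Fixed contribution from the other sources: Σ 10^(L/10) = 10^(77.2/10) + 10^(61.5/10) = 5.389e+07 (77.32 dB(A)).
To meet 90.7 dB(A) overall, the treated shot-blast cabinet may contribute at most 10^(90.7/10) − 5.389e+07 = 1.121e+09, i.e. 90.50 dB(A).
Required insertion loss = 102.1 − 90.50 = 11.60 dB.

12 dB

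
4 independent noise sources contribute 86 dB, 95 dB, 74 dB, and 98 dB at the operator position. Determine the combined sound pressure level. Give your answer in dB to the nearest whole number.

For uncorrelated sources the intensities add, so convert each level to linear form, sum, and take 10·log₁₀ of the total.
Σ 10^(L/10) = 10^(86/10) + 10^(95/10) + 10^(74/10) + 10^(98/10) = 9.895e+09.
L_total = 10·log₁₀(9.895e+09) = 99.95 dB.

100 dB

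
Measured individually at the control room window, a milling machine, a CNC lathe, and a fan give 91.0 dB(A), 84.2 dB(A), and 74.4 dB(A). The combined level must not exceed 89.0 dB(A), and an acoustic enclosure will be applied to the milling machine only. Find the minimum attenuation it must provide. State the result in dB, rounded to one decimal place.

4.0 dB

The untreated sources together contribute 10^(84.2/10) + 10^(74.4/10) = 2.906e+08, i.e. 84.63 dB(A).
The limit corresponds to 10^(89.0/10) = 7.943e+08; subtracting the fixed part leaves 5.038e+08 for the milling machine, i.e. 87.02 dB(A).
So the milling machine must be reduced from 91.0 to 87.02 dB(A): IL = 3.98 dB.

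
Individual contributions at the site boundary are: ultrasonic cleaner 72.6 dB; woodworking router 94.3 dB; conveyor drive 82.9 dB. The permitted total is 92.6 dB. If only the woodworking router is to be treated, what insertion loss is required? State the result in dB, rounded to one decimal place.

2.2 dB

Everything except the woodworking router sums to 10^(72.6/10) + 10^(82.9/10) = 2.132e+08 in linear terms, 83.29 dB.
To meet 92.6 dB overall, the treated woodworking router may contribute at most 10^(92.6/10) − 2.132e+08 = 1.607e+09, i.e. 92.06 dB.
Required insertion loss = 94.3 − 92.06 = 2.24 dB.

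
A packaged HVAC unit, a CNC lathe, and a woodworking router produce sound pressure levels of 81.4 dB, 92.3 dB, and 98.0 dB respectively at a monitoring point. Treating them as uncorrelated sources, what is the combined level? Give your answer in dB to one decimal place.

Incoherent sources combine by intensity addition: L_total = 10·log₁₀(Σ 10^(L_i/10)).
Σ 10^(L/10) = 10^(81.4/10) + 10^(92.3/10) + 10^(98.0/10) = 8.146e+09.
L_total = 10·log₁₀(8.146e+09) = 99.11 dB.

99.1 dB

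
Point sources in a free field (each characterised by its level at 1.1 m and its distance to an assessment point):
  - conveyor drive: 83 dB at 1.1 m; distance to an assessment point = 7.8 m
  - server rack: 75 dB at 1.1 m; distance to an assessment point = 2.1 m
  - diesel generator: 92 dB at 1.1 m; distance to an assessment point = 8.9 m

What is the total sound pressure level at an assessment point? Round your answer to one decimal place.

75.7 dB

Apply inverse-square spreading to bring every level to the receiver, then sum 10^(L/10).
conveyor drive: 83 − 20·log₁₀(7.8/1.1) = 83 − 17.01 = 65.99 dB.
server rack: 75 − 20·log₁₀(2.1/1.1) = 75 − 5.62 = 69.38 dB.
diesel generator: 92 − 20·log₁₀(8.9/1.1) = 92 − 18.16 = 73.84 dB.
Σ 10^(L/10) = 3.686e+07 → L_total = 10·log₁₀(3.686e+07) = 75.67 dB.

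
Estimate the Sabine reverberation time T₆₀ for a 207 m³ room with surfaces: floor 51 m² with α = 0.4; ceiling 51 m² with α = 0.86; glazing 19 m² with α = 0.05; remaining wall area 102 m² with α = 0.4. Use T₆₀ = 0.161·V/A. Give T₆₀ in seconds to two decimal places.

Total absorption A = 51·0.4 + 51·0.86 + 19·0.05 + 102·0.4 = 106.01 m² sabins.
T₆₀ = 0.161·V/A = 0.161·207/106.01 = 0.314 s.

0.31 s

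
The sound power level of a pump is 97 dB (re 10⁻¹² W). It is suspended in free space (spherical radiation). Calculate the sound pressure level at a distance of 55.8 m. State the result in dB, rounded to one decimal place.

The power spreads over a sphere of area 4π·r², so L_p = L_w − 10·log₁₀(4π·r²).
4π·r² = 3.913e+04 m², 10·log₁₀ of that is 45.925 dB.
L_p = 97 − 45.925 = 51.08 dB.

51.1 dB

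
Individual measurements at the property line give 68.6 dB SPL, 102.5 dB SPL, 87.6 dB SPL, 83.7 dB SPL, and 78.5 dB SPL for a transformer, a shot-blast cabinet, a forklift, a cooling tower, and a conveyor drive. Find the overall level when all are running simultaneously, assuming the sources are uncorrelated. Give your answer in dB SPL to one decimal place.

102.7 dB SPL

For uncorrelated sources the intensities add, so convert each level to linear form, sum, and take 10·log₁₀ of the total.
Σ 10^(L/10) = 10^(68.6/10) + 10^(102.5/10) + 10^(87.6/10) + 10^(83.7/10) + 10^(78.5/10) = 1.867e+10.
L_total = 10·log₁₀(1.867e+10) = 102.71 dB SPL.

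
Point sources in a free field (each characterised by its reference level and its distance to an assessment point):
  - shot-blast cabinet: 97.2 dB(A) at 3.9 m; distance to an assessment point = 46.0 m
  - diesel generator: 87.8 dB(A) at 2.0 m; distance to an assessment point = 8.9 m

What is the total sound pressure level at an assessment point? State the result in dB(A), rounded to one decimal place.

78.3 dB(A)

Propagate each source to the receiver with L = L_ref − 20·log₁₀(r/r_ref), then add intensities.
shot-blast cabinet: 97.2 − 20·log₁₀(46.0/3.9) = 97.2 − 21.43 = 75.77 dB(A).
diesel generator: 87.8 − 20·log₁₀(8.9/2.0) = 87.8 − 12.97 = 74.83 dB(A).
Σ 10^(L/10) = 6.815e+07 → L_total = 10·log₁₀(6.815e+07) = 78.33 dB(A).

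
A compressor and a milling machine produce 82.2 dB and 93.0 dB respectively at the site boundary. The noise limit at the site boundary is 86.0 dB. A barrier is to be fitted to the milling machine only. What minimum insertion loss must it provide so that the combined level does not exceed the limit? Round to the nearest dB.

The untreated sources together contribute 10^(82.2/10) = 1.660e+08, i.e. 82.20 dB.
The limit corresponds to 10^(86.0/10) = 3.981e+08; subtracting the fixed part leaves 2.321e+08 for the milling machine, i.e. 83.66 dB.
Required insertion loss = 93.0 − 83.66 = 9.34 dB.

9 dB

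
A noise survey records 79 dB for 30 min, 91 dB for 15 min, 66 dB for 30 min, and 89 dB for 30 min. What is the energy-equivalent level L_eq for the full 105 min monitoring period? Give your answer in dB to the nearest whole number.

86 dB

The energy average is taken in the linear domain: L_eq = 10·log₁₀[(Σ tᵢ·10^(Lᵢ/10))/T], T = 105 min.
Σ tᵢ·10^(Lᵢ/10) = 30·10^(79/10) + 15·10^(91/10) + 30·10^(66/10) + 30·10^(89/10) = 4.522e+10.
L_eq = 10·log₁₀(4.522e+10/105) = 86.34 dB.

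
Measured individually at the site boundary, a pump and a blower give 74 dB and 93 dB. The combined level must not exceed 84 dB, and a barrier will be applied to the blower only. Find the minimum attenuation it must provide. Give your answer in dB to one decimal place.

Everything except the blower sums to 10^(74/10) = 2.512e+07 in linear terms, 74.00 dB.
The limit corresponds to 10^(84/10) = 2.512e+08; subtracting the fixed part leaves 2.261e+08 for the blower, i.e. 83.54 dB.
Required insertion loss = 93 − 83.54 = 9.46 dB.

9.5 dB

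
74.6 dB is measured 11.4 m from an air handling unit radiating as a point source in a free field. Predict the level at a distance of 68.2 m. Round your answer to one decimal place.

Point-source attenuation: ΔL = 20·log₁₀(r₂/r₁) = 20·log₁₀(68.2/11.4) = 15.538 dB.
L₂ = 74.6 − 20·log₁₀(68.2/11.4) = 74.6 − 15.538 = 59.06 dB.

59.1 dB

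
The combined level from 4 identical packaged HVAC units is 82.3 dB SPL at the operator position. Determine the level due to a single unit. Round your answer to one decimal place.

Dividing the total intensity by 4 lowers the level by 10·log₁₀ 4 = 6.021 dB: L₁ = 82.3 − 6.021.

76.3 dB SPL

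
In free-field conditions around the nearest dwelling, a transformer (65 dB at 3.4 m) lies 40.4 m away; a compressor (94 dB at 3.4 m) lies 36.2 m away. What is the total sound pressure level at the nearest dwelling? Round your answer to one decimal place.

73.5 dB

Apply inverse-square spreading to bring every level to the receiver, then sum 10^(L/10).
transformer: 65 − 20·log₁₀(40.4/3.4) = 65 − 21.50 = 43.50 dB.
compressor: 94 − 20·log₁₀(36.2/3.4) = 94 − 20.54 = 73.46 dB.
Σ 10^(L/10) = 2.218e+07 → L_total = 10·log₁₀(2.218e+07) = 73.46 dB.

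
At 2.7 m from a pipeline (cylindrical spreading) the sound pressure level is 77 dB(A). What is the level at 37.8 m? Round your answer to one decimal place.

65.5 dB(A)

For a line source, L₂ = L₁ − 10·log₁₀(r₂/r₁).
L₂ = 77 − 10·log₁₀(37.8/2.7) = 77 − 11.461 = 65.54 dB(A).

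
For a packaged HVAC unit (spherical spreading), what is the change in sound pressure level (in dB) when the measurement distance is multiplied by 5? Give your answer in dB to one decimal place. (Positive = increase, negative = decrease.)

-14.0 dB

A point source loses 6 dB per doubling of distance; generally ΔL = −20·log₁₀(r₂/r₁).
ΔL = −20·log₁₀(5) = -13.98 dB.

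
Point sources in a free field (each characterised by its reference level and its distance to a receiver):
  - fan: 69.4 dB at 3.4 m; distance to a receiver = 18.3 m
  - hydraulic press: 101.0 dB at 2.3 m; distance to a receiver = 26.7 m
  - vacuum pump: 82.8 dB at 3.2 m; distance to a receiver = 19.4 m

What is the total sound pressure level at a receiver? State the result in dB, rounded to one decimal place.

Propagate each source to the receiver with L = L_ref − 20·log₁₀(r/r_ref), then add intensities.
fan: 69.4 − 20·log₁₀(18.3/3.4) = 69.4 − 14.62 = 54.78 dB.
hydraulic press: 101.0 − 20·log₁₀(26.7/2.3) = 101.0 − 21.30 = 79.70 dB.
vacuum pump: 82.8 − 20·log₁₀(19.4/3.2) = 82.8 − 15.65 = 67.15 dB.
Σ 10^(L/10) = 9.890e+07 → L_total = 10·log₁₀(9.890e+07) = 79.95 dB.

80.0 dB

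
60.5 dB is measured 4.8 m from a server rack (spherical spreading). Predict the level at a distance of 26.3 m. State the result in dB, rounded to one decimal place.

Spherical spreading from a point source gives a 20·log₁₀(r₂/r₁) drop.
L₂ = 60.5 − 20·log₁₀(26.3/4.8) = 60.5 − 14.774 = 45.73 dB.

45.7 dB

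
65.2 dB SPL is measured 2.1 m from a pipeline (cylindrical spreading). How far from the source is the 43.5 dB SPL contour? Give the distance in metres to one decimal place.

For a line source L₁ − L₂ = 10·log₁₀(r₂/r₁), so r₂ = r₁·10^((L₁−L₂)/10).
r₂ = 2.1·10^((65.2−43.5)/10) = 2.1·10^(21.7/10) = 310.61 m.

310.6 m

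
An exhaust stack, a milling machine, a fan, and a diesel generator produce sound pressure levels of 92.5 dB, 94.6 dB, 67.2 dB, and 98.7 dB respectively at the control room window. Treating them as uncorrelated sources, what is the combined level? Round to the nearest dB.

101 dB

For uncorrelated sources the intensities add, so convert each level to linear form, sum, and take 10·log₁₀ of the total.
Σ 10^(L/10) = 10^(92.5/10) + 10^(94.6/10) + 10^(67.2/10) + 10^(98.7/10) = 1.208e+10.
L_total = 10·log₁₀(1.208e+10) = 100.82 dB.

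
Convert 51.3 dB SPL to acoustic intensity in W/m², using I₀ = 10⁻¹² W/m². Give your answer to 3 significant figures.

L = 10·log₁₀(I/I₀) ⇒ I = I₀·10^(L/10) = 10⁻¹² × 10^5.13.

1.35e-07 W/m²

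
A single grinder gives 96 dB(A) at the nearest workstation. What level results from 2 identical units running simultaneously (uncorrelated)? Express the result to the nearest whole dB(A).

L_total = L₁ + 10·log₁₀ N for N identical incoherent sources.
L_total = 96 + 10·log₁₀(2) = 96 + 3.010 = 99.01 dB(A).

99 dB(A)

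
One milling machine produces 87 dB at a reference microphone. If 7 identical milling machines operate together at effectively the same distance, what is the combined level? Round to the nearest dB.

95 dB

N identical incoherent sources raise the level by 10·log₁₀ N.
L_total = 87 + 10·log₁₀(7) = 87 + 8.451 = 95.45 dB.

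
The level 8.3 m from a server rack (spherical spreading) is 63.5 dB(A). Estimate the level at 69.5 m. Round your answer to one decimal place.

Point-source attenuation: ΔL = 20·log₁₀(r₂/r₁) = 20·log₁₀(69.5/8.3) = 18.458 dB.
L₂ = 63.5 − 20·log₁₀(69.5/8.3) = 63.5 − 18.458 = 45.04 dB(A).

45.0 dB(A)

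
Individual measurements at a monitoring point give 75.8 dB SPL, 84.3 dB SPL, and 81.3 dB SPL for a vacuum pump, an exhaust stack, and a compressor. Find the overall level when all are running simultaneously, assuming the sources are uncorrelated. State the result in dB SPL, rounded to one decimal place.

For uncorrelated sources the intensities add, so convert each level to linear form, sum, and take 10·log₁₀ of the total.
Σ 10^(L/10) = 10^(75.8/10) + 10^(84.3/10) + 10^(81.3/10) = 4.421e+08.
L_total = 10·log₁₀(4.421e+08) = 86.45 dB SPL.

86.5 dB SPL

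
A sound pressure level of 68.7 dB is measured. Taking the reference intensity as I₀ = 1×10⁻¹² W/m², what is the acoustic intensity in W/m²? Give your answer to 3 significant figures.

7.41e-06 W/m²

I = I₀·10^(L/10) = 10⁻¹² × 10^(68.7/10) = 10^(-5.130).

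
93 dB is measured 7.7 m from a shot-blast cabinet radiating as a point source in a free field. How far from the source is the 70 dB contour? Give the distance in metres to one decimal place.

108.8 m

For a point source L₁ − L₂ = 20·log₁₀(r₂/r₁), so r₂ = r₁·10^((L₁−L₂)/20).
r₂ = 7.7·10^((93−70)/20) = 7.7·10^(23.0/20) = 108.77 m.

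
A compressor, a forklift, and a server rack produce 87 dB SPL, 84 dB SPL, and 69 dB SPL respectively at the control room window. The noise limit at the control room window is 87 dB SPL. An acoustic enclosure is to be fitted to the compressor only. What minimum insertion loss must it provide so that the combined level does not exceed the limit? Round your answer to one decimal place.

Everything except the compressor sums to 10^(84/10) + 10^(69/10) = 2.591e+08 in linear terms, 84.14 dB SPL.
To meet 87 dB SPL overall, the treated compressor may contribute at most 10^(87/10) − 2.591e+08 = 2.421e+08, i.e. 83.84 dB SPL.
Required insertion loss = 87 − 83.84 = 3.16 dB.

3.2 dB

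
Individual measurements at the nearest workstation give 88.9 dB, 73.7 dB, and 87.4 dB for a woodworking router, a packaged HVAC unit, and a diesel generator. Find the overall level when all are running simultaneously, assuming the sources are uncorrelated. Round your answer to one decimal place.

Incoherent sources combine by intensity addition: L_total = 10·log₁₀(Σ 10^(L_i/10)).
Σ 10^(L/10) = 10^(88.9/10) + 10^(73.7/10) + 10^(87.4/10) = 1.349e+09.
L_total = 10·log₁₀(1.349e+09) = 91.30 dB.

91.3 dB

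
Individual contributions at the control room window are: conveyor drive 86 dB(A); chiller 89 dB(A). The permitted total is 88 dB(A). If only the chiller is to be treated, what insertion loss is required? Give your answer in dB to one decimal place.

5.3 dB

Fixed contribution from the other source: Σ 10^(L/10) = 10^(86/10) = 3.981e+08 (86.00 dB(A)).
To meet 88 dB(A) overall, the treated chiller may contribute at most 10^(88/10) − 3.981e+08 = 2.329e+08, i.e. 83.67 dB(A).
Required insertion loss = 89 − 83.67 = 5.33 dB.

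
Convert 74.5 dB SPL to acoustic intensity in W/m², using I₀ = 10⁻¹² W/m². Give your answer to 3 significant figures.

2.82e-05 W/m²

I/I₀ = 10^(74.5/10) = 2.818e+07, so I = 2.818e+07 × 10⁻¹² W/m².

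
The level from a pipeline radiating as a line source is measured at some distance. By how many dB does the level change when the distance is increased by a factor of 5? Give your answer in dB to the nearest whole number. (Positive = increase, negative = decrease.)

With cylindrical spreading the level changes by −10·log₁₀(r₂/r₁).
ΔL = −10·log₁₀(5) = -6.99 dB.

-7 dB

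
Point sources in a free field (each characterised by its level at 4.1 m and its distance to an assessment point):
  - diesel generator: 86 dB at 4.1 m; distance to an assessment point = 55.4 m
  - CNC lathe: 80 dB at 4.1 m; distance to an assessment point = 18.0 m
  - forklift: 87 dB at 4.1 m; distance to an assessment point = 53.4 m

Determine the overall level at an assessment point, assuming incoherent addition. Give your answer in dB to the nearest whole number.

First find each source's level at the receiver (point-source: −20·log₁₀(r/r_ref)), then combine on an intensity basis.
diesel generator: 86 − 20·log₁₀(55.4/4.1) = 86 − 22.61 = 63.39 dB.
CNC lathe: 80 − 20·log₁₀(18.0/4.1) = 80 − 12.85 = 67.15 dB.
forklift: 87 − 20·log₁₀(53.4/4.1) = 87 − 22.30 = 64.70 dB.
Σ 10^(L/10) = 1.032e+07 → L_total = 10·log₁₀(1.032e+07) = 70.14 dB.

70 dB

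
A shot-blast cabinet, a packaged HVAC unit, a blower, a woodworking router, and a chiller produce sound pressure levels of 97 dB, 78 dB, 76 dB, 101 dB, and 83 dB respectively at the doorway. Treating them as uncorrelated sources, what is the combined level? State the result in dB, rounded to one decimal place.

102.5 dB

For uncorrelated sources the intensities add, so convert each level to linear form, sum, and take 10·log₁₀ of the total.
Σ 10^(L/10) = 10^(97/10) + 10^(78/10) + 10^(76/10) + 10^(101/10) + 10^(83/10) = 1.790e+10.
L_total = 10·log₁₀(1.790e+10) = 102.53 dB.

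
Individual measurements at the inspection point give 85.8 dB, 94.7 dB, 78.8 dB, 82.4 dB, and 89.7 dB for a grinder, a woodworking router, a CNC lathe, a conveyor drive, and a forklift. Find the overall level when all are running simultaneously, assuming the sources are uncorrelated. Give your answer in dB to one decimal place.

96.5 dB

For uncorrelated sources the intensities add, so convert each level to linear form, sum, and take 10·log₁₀ of the total.
Σ 10^(L/10) = 10^(85.8/10) + 10^(94.7/10) + 10^(78.8/10) + 10^(82.4/10) + 10^(89.7/10) = 4.514e+09.
L_total = 10·log₁₀(4.514e+09) = 96.55 dB.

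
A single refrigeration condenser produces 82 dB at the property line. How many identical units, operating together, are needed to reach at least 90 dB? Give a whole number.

7

N identical sources give L₁ + 10·log₁₀ N, so require 10·log₁₀ N ≥ 90 − 82 = 8.0 dB.
N ≥ 10^(8.0/10) = 6.310, so N = 7.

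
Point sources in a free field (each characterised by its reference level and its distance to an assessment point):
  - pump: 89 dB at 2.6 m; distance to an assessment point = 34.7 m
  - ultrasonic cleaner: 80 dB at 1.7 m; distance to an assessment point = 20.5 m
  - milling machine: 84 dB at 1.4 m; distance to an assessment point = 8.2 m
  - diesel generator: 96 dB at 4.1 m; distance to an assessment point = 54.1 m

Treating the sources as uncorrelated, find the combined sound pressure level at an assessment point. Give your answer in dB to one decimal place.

First find each source's level at the receiver (point-source: −20·log₁₀(r/r_ref)), then combine on an intensity basis.
pump: 89 − 20·log₁₀(34.7/2.6) = 89 − 22.51 = 66.49 dB.
ultrasonic cleaner: 80 − 20·log₁₀(20.5/1.7) = 80 − 21.63 = 58.37 dB.
milling machine: 84 − 20·log₁₀(8.2/1.4) = 84 − 15.35 = 68.65 dB.
diesel generator: 96 − 20·log₁₀(54.1/4.1) = 96 − 22.41 = 73.59 dB.
Σ 10^(L/10) = 3.533e+07 → L_total = 10·log₁₀(3.533e+07) = 75.48 dB.

75.5 dB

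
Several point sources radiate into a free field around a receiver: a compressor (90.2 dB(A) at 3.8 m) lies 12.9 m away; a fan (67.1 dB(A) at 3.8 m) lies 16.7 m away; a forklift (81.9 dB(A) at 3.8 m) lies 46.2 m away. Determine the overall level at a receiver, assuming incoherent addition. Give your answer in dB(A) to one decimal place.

Propagate each source to the receiver with L = L_ref − 20·log₁₀(r/r_ref), then add intensities.
compressor: 90.2 − 20·log₁₀(12.9/3.8) = 90.2 − 10.62 = 79.58 dB(A).
fan: 67.1 − 20·log₁₀(16.7/3.8) = 67.1 − 12.86 = 54.24 dB(A).
forklift: 81.9 − 20·log₁₀(46.2/3.8) = 81.9 − 21.70 = 60.20 dB(A).
Σ 10^(L/10) = 9.218e+07 → L_total = 10·log₁₀(9.218e+07) = 79.65 dB(A).

79.6 dB(A)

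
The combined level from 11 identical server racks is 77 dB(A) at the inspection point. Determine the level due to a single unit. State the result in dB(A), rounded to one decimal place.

Dividing the total intensity by 11 lowers the level by 10·log₁₀ 11 = 10.414 dB: L₁ = 77 − 10.414.

66.6 dB(A)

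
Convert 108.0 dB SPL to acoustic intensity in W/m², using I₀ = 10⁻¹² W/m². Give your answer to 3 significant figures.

I/I₀ = 10^(108.0/10) = 6.31e+10, so I = 6.31e+10 × 10⁻¹² W/m².

0.0631 W/m²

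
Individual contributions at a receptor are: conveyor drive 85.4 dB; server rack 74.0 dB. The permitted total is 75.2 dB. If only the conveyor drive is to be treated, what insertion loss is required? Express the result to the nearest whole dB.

Fixed contribution from the other source: Σ 10^(L/10) = 10^(74.0/10) = 2.512e+07 (74.00 dB).
The limit corresponds to 10^(75.2/10) = 3.311e+07; subtracting the fixed part leaves 7.994e+06 for the conveyor drive, i.e. 69.03 dB.
Required insertion loss = 85.4 − 69.03 = 16.37 dB.

16 dB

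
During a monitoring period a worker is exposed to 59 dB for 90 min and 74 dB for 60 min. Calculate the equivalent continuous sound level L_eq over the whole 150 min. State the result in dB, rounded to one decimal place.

70.2 dB

Weight each interval's intensity by its duration and average over T = 150 min:
Σ tᵢ·10^(Lᵢ/10) = 90·10^(59/10) + 60·10^(74/10) = 1.579e+09.
L_eq = 10·log₁₀(1.579e+09/150) = 70.22 dB.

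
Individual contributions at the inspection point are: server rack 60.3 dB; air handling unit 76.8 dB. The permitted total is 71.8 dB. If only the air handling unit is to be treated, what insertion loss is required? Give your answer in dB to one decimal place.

Everything except the air handling unit sums to 10^(60.3/10) = 1.072e+06 in linear terms, 60.30 dB.
To meet 71.8 dB overall, the treated air handling unit may contribute at most 10^(71.8/10) − 1.072e+06 = 1.406e+07, i.e. 71.48 dB.
Required insertion loss = 76.8 − 71.48 = 5.32 dB.

5.3 dB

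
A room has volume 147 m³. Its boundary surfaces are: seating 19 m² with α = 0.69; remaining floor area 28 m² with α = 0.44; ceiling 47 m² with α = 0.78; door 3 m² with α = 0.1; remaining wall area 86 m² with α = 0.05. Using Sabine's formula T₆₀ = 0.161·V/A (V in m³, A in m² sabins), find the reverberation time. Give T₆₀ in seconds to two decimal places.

0.35 s

Total absorption A = 19·0.69 + 28·0.44 + 47·0.78 + 3·0.1 + 86·0.05 = 66.69 m² sabins.
T₆₀ = 0.161 × 147 / 66.69 = 0.355 s.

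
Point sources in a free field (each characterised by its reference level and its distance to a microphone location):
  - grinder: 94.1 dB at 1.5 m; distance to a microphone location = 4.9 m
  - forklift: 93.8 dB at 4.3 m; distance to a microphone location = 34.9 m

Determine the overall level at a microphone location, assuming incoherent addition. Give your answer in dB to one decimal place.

84.4 dB

Apply inverse-square spreading to bring every level to the receiver, then sum 10^(L/10).
grinder: 94.1 − 20·log₁₀(4.9/1.5) = 94.1 − 10.28 = 83.82 dB.
forklift: 93.8 − 20·log₁₀(34.9/4.3) = 93.8 − 18.19 = 75.61 dB.
Σ 10^(L/10) = 2.773e+08 → L_total = 10·log₁₀(2.773e+08) = 84.43 dB.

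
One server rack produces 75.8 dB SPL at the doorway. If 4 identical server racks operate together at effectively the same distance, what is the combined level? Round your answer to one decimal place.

N identical incoherent sources raise the level by 10·log₁₀ N.
L_total = 75.8 + 10·log₁₀(4) = 75.8 + 6.021 = 81.82 dB SPL.

81.8 dB SPL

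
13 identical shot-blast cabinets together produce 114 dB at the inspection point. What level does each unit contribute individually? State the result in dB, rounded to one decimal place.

13 equal contributions raise the level by 10·log₁₀ 13 = 11.139 dB, so each unit alone gives 114 − 11.139.

102.9 dB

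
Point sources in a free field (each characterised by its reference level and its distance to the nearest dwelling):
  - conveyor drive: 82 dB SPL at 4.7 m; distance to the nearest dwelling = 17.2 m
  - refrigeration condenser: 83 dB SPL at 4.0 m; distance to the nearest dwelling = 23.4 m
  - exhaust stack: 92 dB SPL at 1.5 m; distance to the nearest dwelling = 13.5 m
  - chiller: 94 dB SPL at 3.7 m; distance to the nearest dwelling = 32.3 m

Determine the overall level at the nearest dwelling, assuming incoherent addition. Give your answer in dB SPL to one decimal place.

78.5 dB SPL

Apply inverse-square spreading to bring every level to the receiver, then sum 10^(L/10).
conveyor drive: 82 − 20·log₁₀(17.2/4.7) = 82 − 11.27 = 70.73 dB SPL.
refrigeration condenser: 83 − 20·log₁₀(23.4/4.0) = 83 − 15.34 = 67.66 dB SPL.
exhaust stack: 92 − 20·log₁₀(13.5/1.5) = 92 − 19.08 = 72.92 dB SPL.
chiller: 94 − 20·log₁₀(32.3/3.7) = 94 − 18.82 = 75.18 dB SPL.
Σ 10^(L/10) = 7.019e+07 → L_total = 10·log₁₀(7.019e+07) = 78.46 dB SPL.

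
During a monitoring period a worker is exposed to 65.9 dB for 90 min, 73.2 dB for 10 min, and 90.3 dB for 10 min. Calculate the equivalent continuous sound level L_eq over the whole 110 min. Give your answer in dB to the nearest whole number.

80 dB

L_eq = 10·log₁₀[(1/T)·Σ tᵢ·10^(Lᵢ/10)] with T = 110 min.
Σ tᵢ·10^(Lᵢ/10) = 90·10^(65.9/10) + 10·10^(73.2/10) + 10·10^(90.3/10) = 1.127e+10.
L_eq = 10·log₁₀(1.127e+10/110) = 80.11 dB.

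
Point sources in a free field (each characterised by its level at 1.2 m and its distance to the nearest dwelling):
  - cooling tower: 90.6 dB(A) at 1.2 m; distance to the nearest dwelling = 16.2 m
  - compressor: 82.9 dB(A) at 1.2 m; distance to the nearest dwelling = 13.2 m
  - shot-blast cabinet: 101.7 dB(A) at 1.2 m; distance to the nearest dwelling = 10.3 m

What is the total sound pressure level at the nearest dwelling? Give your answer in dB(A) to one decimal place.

Apply inverse-square spreading to bring every level to the receiver, then sum 10^(L/10).
cooling tower: 90.6 − 20·log₁₀(16.2/1.2) = 90.6 − 22.61 = 67.99 dB(A).
compressor: 82.9 − 20·log₁₀(13.2/1.2) = 82.9 − 20.83 = 62.07 dB(A).
shot-blast cabinet: 101.7 − 20·log₁₀(10.3/1.2) = 101.7 − 18.67 = 83.03 dB(A).
Σ 10^(L/10) = 2.087e+08 → L_total = 10·log₁₀(2.087e+08) = 83.19 dB(A).

83.2 dB(A)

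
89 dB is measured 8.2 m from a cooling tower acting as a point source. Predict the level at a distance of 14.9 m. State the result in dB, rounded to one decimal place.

Spherical spreading from a point source gives a 20·log₁₀(r₂/r₁) drop.
L₂ = 89 − 20·log₁₀(14.9/8.2) = 89 − 5.187 = 83.81 dB.

83.8 dB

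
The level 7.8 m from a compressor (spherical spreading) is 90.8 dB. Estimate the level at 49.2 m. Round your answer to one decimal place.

For a point source, L₂ = L₁ − 20·log₁₀(r₂/r₁).
L₂ = 90.8 − 20·log₁₀(49.2/7.8) = 90.8 − 15.997 = 74.80 dB.

74.8 dB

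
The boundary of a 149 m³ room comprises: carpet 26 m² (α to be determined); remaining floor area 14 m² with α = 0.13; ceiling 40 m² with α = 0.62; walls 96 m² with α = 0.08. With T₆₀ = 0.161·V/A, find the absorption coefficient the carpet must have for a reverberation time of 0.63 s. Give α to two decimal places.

0.15

From T₆₀ = 0.161·V/A, the target T₆₀ = 0.63 s needs A = 0.161·149/0.63 = 38.08 m².
Absorption from the other surfaces = 14·0.13 + 40·0.62 + 96·0.08 = 34.30 m², so the carpet must supply 3.78 m² over 26 m².
α = 3.78/26 = 0.145.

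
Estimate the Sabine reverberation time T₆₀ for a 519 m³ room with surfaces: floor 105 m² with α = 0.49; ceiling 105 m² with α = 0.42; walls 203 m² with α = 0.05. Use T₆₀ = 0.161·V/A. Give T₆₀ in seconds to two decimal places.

Summing Sᵢαᵢ: 105·0.49 + 105·0.42 + 203·0.05 = 105.70 m².
T₆₀ = 0.161·V/A = 0.161·519/105.70 = 0.791 s.

0.79 s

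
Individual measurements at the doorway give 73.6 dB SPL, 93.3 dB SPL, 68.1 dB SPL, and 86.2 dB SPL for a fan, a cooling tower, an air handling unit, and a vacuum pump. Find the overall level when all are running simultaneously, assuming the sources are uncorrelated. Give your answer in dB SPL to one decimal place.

For uncorrelated sources the intensities add, so convert each level to linear form, sum, and take 10·log₁₀ of the total.
Σ 10^(L/10) = 10^(73.6/10) + 10^(93.3/10) + 10^(68.1/10) + 10^(86.2/10) = 2.584e+09.
L_total = 10·log₁₀(2.584e+09) = 94.12 dB SPL.

94.1 dB SPL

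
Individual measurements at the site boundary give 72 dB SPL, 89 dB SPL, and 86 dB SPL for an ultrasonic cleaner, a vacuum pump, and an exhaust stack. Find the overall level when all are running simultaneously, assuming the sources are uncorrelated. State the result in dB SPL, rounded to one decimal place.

90.8 dB SPL

Incoherent sources combine by intensity addition: L_total = 10·log₁₀(Σ 10^(L_i/10)).
Σ 10^(L/10) = 10^(72/10) + 10^(89/10) + 10^(86/10) = 1.208e+09.
L_total = 10·log₁₀(1.208e+09) = 90.82 dB SPL.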